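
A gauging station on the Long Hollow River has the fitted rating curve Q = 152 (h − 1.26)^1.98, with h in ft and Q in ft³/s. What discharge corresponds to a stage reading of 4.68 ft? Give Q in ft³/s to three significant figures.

Q = 152 × (4.68 − 1.26)^1.98 = 152 × 3.42^1.98 = 1735 ft³/s

1730 ft³/s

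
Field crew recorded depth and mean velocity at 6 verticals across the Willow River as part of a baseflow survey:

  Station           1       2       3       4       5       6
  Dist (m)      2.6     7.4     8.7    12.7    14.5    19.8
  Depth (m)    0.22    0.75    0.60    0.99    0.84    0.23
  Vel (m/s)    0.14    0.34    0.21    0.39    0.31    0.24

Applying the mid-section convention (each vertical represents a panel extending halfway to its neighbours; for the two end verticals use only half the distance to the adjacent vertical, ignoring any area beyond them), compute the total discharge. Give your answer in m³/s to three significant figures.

w_1 = (7.4 − 2.6)/2 = 2.4 m; q_1 = 0.14 × 0.22 × 2.4 = 0.07392 m³/s
w_2 = (8.7 − 2.6)/2 = 3.05 m; q_2 = 0.34 × 0.75 × 3.05 = 0.7778 m³/s
w_3 = (12.7 − 7.4)/2 = 2.65 m; q_3 = 0.21 × 0.60 × 2.65 = 0.3339 m³/s
w_4 = (14.5 − 8.7)/2 = 2.9 m; q_4 = 0.39 × 0.99 × 2.9 = 1.120 m³/s
w_5 = (19.8 − 12.7)/2 = 3.55 m; q_5 = 0.31 × 0.84 × 3.55 = 0.9244 m³/s
w_6 = (19.8 − 14.5)/2 = 2.65 m; q_6 = 0.24 × 0.23 × 2.65 = 0.1463 m³/s
Q = Σ qᵢ = 3.376 m³/s

3.38 m³/s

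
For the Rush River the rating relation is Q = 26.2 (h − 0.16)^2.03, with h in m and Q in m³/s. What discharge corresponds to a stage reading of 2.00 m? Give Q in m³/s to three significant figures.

90.3 m³/s

Q = 26.2 × (2.00 − 0.16)^2.03 = 26.2 × 1.84^2.03 = 90.34 m³/s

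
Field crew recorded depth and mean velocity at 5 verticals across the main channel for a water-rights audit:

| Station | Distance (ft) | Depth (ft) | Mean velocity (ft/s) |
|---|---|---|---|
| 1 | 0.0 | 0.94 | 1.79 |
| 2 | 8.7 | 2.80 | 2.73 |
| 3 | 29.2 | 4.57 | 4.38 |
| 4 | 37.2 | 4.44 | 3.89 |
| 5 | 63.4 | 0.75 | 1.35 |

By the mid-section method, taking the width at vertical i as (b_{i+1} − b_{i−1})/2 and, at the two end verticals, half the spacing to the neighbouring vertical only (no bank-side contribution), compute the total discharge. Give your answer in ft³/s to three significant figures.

713 ft³/s

w_1 = (8.7 − 0.0)/2 = 4.35 ft; q_1 = 1.79 × 0.94 × 4.35 = 7.319 ft³/s
w_2 = (29.2 − 0.0)/2 = 14.6 ft; q_2 = 2.73 × 2.80 × 14.6 = 111.6 ft³/s
w_3 = (37.2 − 8.7)/2 = 14.25 ft; q_3 = 4.38 × 4.57 × 14.25 = 285.2 ft³/s
w_4 = (63.4 − 29.2)/2 = 17.1 ft; q_4 = 3.89 × 4.44 × 17.1 = 295.3 ft³/s
w_5 = (63.4 − 37.2)/2 = 13.1 ft; q_5 = 1.35 × 0.75 × 13.1 = 13.26 ft³/s
Q = Σ qᵢ = 712.8 ft³/s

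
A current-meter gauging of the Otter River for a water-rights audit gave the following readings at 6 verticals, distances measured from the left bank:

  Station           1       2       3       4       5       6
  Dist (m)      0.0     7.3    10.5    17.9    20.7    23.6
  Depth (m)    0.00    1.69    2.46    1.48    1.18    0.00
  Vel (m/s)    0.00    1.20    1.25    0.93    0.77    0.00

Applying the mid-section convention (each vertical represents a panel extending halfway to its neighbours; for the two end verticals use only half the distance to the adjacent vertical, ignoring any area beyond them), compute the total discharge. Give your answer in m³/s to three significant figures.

36.6 m³/s

w_2 = (10.5 − 0.0)/2 = 5.25 m; q_2 = 1.20 × 1.69 × 5.25 = 10.65 m³/s
w_3 = (17.9 − 7.3)/2 = 5.3 m; q_3 = 1.25 × 2.46 × 5.3 = 16.30 m³/s
w_4 = (20.7 − 10.5)/2 = 5.1 m; q_4 = 0.93 × 1.48 × 5.1 = 7.020 m³/s
w_5 = (23.6 − 17.9)/2 = 2.85 m; q_5 = 0.77 × 1.18 × 2.85 = 2.590 m³/s
Stations 1, 6 contribute zero (depth or velocity is 0).
Q = Σ qᵢ = 36.55 m³/s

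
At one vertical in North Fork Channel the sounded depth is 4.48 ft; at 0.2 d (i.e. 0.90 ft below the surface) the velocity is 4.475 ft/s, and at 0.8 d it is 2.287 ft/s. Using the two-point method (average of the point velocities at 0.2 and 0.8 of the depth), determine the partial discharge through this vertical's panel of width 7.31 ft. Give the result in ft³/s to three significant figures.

111 ft³/s

v̄ = (4.475 + 2.287) / 2 = 3.381 ft/s
q = v̄ × d × w = 3.381 × 4.48 × 7.31 = 110.7 ft³/s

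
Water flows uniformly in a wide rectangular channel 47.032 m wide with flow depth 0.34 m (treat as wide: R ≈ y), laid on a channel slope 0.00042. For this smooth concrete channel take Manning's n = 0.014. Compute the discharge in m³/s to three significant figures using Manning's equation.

A = b·y = 47.032 × 0.34 = 15.99 m²
Wide channel: R ≈ y = 0.34 m
Q = (1/n)·A·R^(2/3)·S^(1/2) = (1/0.014) × 15.99 × 0.3400^(2/3) × 0.00042^(1/2) = 11.40 m³/s

11.4 m³/s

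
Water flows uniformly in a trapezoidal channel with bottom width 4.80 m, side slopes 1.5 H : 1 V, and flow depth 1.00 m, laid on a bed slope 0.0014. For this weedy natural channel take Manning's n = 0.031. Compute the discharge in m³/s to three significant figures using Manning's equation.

A = (b + z·y)·y = (4.80 + 1.5×1.00)×1.00 = 6.300 m²
P = b + 2y√(1+z²) = 4.80 + 2×1.00×√(1+1.5²) = 8.406 m
R = A/P = 6.300/8.406 = 0.7495 m
Q = (1/n)·A·R^(2/3)·S^(1/2) = (1/0.031) × 6.300 × 0.7495^(2/3) × 0.0014^(1/2) = 6.274 m³/s

6.27 m³/s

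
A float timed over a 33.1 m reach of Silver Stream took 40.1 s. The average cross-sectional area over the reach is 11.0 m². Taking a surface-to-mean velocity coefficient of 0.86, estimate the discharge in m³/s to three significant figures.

7.81 m³/s

v_surface = L / t̄ = 33.1 / 40.1 = 0.8254 m/s
v_mean = 0.86 × 0.8254 = 0.7099 m/s
Q = A × v_mean = 11.0 × 0.7099 = 7.809 m³/s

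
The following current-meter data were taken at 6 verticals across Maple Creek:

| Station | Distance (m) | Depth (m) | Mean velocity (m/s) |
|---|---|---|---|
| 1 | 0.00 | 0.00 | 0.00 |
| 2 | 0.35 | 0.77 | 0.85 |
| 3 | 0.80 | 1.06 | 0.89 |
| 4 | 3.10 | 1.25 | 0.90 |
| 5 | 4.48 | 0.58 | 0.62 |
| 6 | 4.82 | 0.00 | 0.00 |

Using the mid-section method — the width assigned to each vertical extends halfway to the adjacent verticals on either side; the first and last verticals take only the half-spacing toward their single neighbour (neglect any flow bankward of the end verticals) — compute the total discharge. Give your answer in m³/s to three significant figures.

w_2 = (0.80 − 0.00)/2 = 0.4 m; q_2 = 0.85 × 0.77 × 0.4 = 0.2618 m³/s
w_3 = (3.10 − 0.35)/2 = 1.375 m; q_3 = 0.89 × 1.06 × 1.375 = 1.297 m³/s
w_4 = (4.48 − 0.80)/2 = 1.84 m; q_4 = 0.90 × 1.25 × 1.84 = 2.070 m³/s
w_5 = (4.82 − 3.10)/2 = 0.86 m; q_5 = 0.62 × 0.58 × 0.86 = 0.3093 m³/s
Stations 1, 6 contribute zero (depth or velocity is 0).
Q = Σ qᵢ = 3.938 m³/s

3.94 m³/s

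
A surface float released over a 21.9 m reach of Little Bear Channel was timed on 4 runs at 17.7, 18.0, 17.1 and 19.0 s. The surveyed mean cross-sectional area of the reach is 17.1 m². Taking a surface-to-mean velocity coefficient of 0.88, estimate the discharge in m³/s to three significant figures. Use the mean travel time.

t̄ = (17.7 + 18.0 + 17.1 + 19.0) / 4 = 17.95 s
v_surface = L / t̄ = 21.9 / 17.95 = 1.220 m/s
v_mean = 0.88 × 1.220 = 1.074 m/s
Q = A × v_mean = 17.1 × 1.074 = 18.36 m³/s

18.4 m³/s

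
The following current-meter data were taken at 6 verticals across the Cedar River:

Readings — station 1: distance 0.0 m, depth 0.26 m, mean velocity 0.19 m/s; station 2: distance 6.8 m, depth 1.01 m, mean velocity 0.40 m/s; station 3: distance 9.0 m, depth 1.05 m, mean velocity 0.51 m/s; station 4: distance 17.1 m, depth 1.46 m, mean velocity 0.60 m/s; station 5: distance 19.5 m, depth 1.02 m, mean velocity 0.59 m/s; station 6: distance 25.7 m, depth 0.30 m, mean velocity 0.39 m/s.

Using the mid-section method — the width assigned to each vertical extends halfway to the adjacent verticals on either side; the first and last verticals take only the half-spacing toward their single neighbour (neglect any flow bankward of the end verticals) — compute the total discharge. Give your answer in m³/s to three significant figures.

w_1 = (6.8 − 0.0)/2 = 3.4 m; q_1 = 0.19 × 0.26 × 3.4 = 0.1680 m³/s
w_2 = (9.0 − 0.0)/2 = 4.5 m; q_2 = 0.40 × 1.01 × 4.5 = 1.818 m³/s
w_3 = (17.1 − 6.8)/2 = 5.15 m; q_3 = 0.51 × 1.05 × 5.15 = 2.758 m³/s
w_4 = (19.5 − 9.0)/2 = 5.25 m; q_4 = 0.60 × 1.46 × 5.25 = 4.599 m³/s
w_5 = (25.7 − 17.1)/2 = 4.3 m; q_5 = 0.59 × 1.02 × 4.3 = 2.588 m³/s
w_6 = (25.7 − 19.5)/2 = 3.1 m; q_6 = 0.39 × 0.30 × 3.1 = 0.3627 m³/s
Q = Σ qᵢ = 12.29 m³/s

12.3 m³/s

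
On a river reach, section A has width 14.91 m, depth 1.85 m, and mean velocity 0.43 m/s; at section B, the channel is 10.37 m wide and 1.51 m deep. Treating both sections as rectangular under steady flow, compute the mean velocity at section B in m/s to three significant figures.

0.757 m/s

Q = A₁V₁ = (14.91×1.85) × 0.43 = 11.86 m³/s
A₂ = 10.37 × 1.51 = 15.66 m²
V₂ = Q/A₂ = 11.86/15.66 = 0.7575 m/s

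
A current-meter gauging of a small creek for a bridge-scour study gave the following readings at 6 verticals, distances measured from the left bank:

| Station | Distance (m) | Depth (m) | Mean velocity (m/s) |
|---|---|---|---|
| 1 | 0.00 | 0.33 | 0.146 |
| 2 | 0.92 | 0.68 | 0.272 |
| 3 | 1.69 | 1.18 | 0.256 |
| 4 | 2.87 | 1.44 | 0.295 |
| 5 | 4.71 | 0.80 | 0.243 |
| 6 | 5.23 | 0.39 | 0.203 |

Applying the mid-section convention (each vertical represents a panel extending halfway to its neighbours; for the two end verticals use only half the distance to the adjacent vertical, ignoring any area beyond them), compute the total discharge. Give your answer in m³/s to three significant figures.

w_1 = (0.92 − 0.00)/2 = 0.46 m; q_1 = 0.146 × 0.33 × 0.46 = 0.02216 m³/s
w_2 = (1.69 − 0.00)/2 = 0.845 m; q_2 = 0.272 × 0.68 × 0.845 = 0.1563 m³/s
w_3 = (2.87 − 0.92)/2 = 0.975 m; q_3 = 0.256 × 1.18 × 0.975 = 0.2945 m³/s
w_4 = (4.71 − 1.69)/2 = 1.51 m; q_4 = 0.295 × 1.44 × 1.51 = 0.6414 m³/s
w_5 = (5.23 − 2.87)/2 = 1.18 m; q_5 = 0.243 × 0.80 × 1.18 = 0.2294 m³/s
w_6 = (5.23 − 4.71)/2 = 0.26 m; q_6 = 0.203 × 0.39 × 0.26 = 0.02058 m³/s
Q = Σ qᵢ = 1.364 m³/s

1.36 m³/s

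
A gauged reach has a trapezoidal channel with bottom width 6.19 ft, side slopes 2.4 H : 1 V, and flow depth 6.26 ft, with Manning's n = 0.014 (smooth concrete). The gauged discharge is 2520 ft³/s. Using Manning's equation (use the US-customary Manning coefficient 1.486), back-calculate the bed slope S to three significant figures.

0.00618

A = (b + z·y)·y = (6.19 + 2.4×6.26)×6.26 = 132.8 ft²
P = b + 2y√(1+z²) = 6.19 + 2×6.26×√(1+2.4²) = 38.74 ft
R = A/P = 132.8/38.74 = 3.428 ft
S = (Q·n / (1.486·A·R^(2/3)))² = (2520×0.014 / (1.486×132.8×2.273))² = 0.006184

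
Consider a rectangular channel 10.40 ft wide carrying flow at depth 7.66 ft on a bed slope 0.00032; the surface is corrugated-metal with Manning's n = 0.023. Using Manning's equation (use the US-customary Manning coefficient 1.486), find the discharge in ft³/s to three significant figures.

196 ft³/s

A = b·y = 10.40 × 7.66 = 79.66 ft²
P = b + 2y = 10.40 + 2×7.66 = 25.72 ft
R = A/P = 79.66/25.72 = 3.097 ft
Q = (1.486/n)·A·R^(2/3)·S^(1/2) = (1.486/0.023) × 79.66 × 3.097^(2/3) × 0.00032^(1/2) = 195.6 ft³/s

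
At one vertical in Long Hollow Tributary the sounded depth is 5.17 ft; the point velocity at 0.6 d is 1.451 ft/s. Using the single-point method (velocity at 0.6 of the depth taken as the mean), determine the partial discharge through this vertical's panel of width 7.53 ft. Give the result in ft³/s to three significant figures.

56.5 ft³/s

v̄ = v₀.₆ = 1.451 ft/s
q = v̄ × d × w = 1.451 × 5.17 × 7.53 = 56.49 ft³/s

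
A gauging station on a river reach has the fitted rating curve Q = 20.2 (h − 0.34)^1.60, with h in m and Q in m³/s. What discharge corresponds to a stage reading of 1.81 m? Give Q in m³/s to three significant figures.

37.4 m³/s

Q = 20.2 × (1.81 − 0.34)^1.60 = 20.2 × 1.47^1.60 = 37.42 m³/s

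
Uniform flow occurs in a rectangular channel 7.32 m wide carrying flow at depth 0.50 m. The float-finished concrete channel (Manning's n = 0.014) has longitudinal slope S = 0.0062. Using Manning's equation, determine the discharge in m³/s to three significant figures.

A = b·y = 7.32 × 0.50 = 3.660 m²
P = b + 2y = 7.32 + 2×0.50 = 8.320 m
R = A/P = 3.660/8.320 = 0.4399 m
Q = (1/n)·A·R^(2/3)·S^(1/2) = (1/0.014) × 3.660 × 0.4399^(2/3) × 0.0062^(1/2) = 11.91 m³/s

11.9 m³/s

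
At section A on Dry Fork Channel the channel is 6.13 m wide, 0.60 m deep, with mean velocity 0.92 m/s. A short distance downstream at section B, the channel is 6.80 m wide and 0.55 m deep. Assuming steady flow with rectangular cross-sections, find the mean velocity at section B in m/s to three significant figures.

Q = A₁V₁ = (6.13×0.60) × 0.92 = 3.384 m³/s
A₂ = 6.80 × 0.55 = 3.740 m²
V₂ = Q/A₂ = 3.384/3.740 = 0.9047 m/s

0.905 m/s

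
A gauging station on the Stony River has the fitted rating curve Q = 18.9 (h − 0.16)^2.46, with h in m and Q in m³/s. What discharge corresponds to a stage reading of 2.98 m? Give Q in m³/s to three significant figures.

Q = 18.9 × (2.98 − 0.16)^2.46 = 18.9 × 2.82^2.46 = 242.1 m³/s

242 m³/s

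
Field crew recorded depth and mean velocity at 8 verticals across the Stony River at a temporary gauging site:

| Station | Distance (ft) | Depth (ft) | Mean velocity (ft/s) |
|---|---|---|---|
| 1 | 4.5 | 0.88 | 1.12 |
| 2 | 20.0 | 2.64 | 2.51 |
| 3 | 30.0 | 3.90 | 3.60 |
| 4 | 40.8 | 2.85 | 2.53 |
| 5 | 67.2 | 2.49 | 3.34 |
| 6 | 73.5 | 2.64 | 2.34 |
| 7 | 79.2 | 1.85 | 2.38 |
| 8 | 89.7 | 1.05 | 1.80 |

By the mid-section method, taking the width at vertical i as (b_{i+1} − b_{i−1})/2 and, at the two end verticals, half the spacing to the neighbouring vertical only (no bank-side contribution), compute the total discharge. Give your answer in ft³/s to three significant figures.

w_1 = (20.0 − 4.5)/2 = 7.75 ft; q_1 = 1.12 × 0.88 × 7.75 = 7.638 ft³/s
w_2 = (30.0 − 4.5)/2 = 12.75 ft; q_2 = 2.51 × 2.64 × 12.75 = 84.49 ft³/s
w_3 = (40.8 − 20.0)/2 = 10.4 ft; q_3 = 3.60 × 3.90 × 10.4 = 146.0 ft³/s
w_4 = (67.2 − 30.0)/2 = 18.6 ft; q_4 = 2.53 × 2.85 × 18.6 = 134.1 ft³/s
w_5 = (73.5 − 40.8)/2 = 16.35 ft; q_5 = 3.34 × 2.49 × 16.35 = 136.0 ft³/s
w_6 = (79.2 − 67.2)/2 = 6 ft; q_6 = 2.34 × 2.64 × 6 = 37.07 ft³/s
w_7 = (89.7 − 73.5)/2 = 8.1 ft; q_7 = 2.38 × 1.85 × 8.1 = 35.66 ft³/s
w_8 = (89.7 − 79.2)/2 = 5.25 ft; q_8 = 1.80 × 1.05 × 5.25 = 9.923 ft³/s
Q = Σ qᵢ = 590.9 ft³/s

591 ft³/s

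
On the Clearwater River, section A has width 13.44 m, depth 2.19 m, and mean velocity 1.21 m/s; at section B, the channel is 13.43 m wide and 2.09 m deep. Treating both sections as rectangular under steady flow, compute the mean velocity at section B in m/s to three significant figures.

1.27 m/s

Q = A₁V₁ = (13.44×2.19) × 1.21 = 35.61 m³/s
A₂ = 13.43 × 2.09 = 28.07 m²
V₂ = Q/A₂ = 35.61/28.07 = 1.269 m/s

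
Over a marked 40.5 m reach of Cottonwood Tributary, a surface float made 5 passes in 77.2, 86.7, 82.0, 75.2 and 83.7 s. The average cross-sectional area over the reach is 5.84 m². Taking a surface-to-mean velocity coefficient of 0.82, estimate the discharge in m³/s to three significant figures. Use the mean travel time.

2.40 m³/s

t̄ = (77.2 + 86.7 + 82.0 + 75.2 + 83.7) / 5 = 80.96 s
v_surface = L / t̄ = 40.5 / 80.96 = 0.5002 m/s
v_mean = 0.82 × 0.5002 = 0.4102 m/s
Q = A × v_mean = 5.84 × 0.4102 = 2.396 m³/s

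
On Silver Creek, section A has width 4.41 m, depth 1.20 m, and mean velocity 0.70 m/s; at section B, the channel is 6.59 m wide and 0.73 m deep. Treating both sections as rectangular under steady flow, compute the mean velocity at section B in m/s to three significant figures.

Q = A₁V₁ = (4.41×1.20) × 0.70 = 3.704 m³/s
A₂ = 6.59 × 0.73 = 4.811 m²
V₂ = Q/A₂ = 3.704/4.811 = 0.7700 m/s

0.770 m/s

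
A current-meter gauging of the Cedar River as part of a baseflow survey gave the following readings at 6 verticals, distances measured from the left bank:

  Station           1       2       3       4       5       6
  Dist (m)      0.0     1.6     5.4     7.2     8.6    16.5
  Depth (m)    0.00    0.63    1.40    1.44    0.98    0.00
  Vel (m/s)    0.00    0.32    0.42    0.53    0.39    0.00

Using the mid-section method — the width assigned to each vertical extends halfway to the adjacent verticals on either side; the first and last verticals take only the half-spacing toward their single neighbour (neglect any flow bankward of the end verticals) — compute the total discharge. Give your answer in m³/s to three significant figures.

5.19 m³/s

w_2 = (5.4 − 0.0)/2 = 2.7 m; q_2 = 0.32 × 0.63 × 2.7 = 0.5443 m³/s
w_3 = (7.2 − 1.6)/2 = 2.8 m; q_3 = 0.42 × 1.40 × 2.8 = 1.646 m³/s
w_4 = (8.6 − 5.4)/2 = 1.6 m; q_4 = 0.53 × 1.44 × 1.6 = 1.221 m³/s
w_5 = (16.5 − 7.2)/2 = 4.65 m; q_5 = 0.39 × 0.98 × 4.65 = 1.777 m³/s
Stations 1, 6 contribute zero (depth or velocity is 0).
Q = Σ qᵢ = 5.189 m³/s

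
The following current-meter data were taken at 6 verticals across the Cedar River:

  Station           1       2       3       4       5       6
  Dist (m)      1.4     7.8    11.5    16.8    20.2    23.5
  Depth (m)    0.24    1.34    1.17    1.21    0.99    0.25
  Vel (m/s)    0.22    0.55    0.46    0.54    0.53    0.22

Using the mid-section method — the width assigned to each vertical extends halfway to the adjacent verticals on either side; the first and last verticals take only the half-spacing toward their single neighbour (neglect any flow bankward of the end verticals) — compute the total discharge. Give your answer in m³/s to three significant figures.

11.0 m³/s

w_1 = (7.8 − 1.4)/2 = 3.2 m; q_1 = 0.22 × 0.24 × 3.2 = 0.1690 m³/s
w_2 = (11.5 − 1.4)/2 = 5.05 m; q_2 = 0.55 × 1.34 × 5.05 = 3.722 m³/s
w_3 = (16.8 − 7.8)/2 = 4.5 m; q_3 = 0.46 × 1.17 × 4.5 = 2.422 m³/s
w_4 = (20.2 − 11.5)/2 = 4.35 m; q_4 = 0.54 × 1.21 × 4.35 = 2.842 m³/s
w_5 = (23.5 − 16.8)/2 = 3.35 m; q_5 = 0.53 × 0.99 × 3.35 = 1.758 m³/s
w_6 = (23.5 − 20.2)/2 = 1.65 m; q_6 = 0.22 × 0.25 × 1.65 = 0.09075 m³/s
Q = Σ qᵢ = 11.00 m³/s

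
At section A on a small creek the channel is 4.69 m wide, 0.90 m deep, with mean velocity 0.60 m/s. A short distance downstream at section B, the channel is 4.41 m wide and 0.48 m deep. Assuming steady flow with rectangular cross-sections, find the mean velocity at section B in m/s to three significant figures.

Q = A₁V₁ = (4.69×0.90) × 0.60 = 2.533 m³/s
A₂ = 4.41 × 0.48 = 2.117 m²
V₂ = Q/A₂ = 2.533/2.117 = 1.196 m/s

1.20 m/s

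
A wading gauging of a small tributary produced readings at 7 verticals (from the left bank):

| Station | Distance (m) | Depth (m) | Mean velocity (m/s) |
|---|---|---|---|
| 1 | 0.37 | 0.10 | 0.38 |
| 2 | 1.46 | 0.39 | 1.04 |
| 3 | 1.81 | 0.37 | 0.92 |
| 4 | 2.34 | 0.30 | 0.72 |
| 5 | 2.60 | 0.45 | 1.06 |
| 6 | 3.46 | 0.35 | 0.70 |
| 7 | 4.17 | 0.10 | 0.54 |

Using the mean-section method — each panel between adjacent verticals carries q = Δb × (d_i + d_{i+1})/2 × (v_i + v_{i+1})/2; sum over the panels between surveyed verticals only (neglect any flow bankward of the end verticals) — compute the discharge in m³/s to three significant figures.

Panel 1-2: Δb = 1.09 m, d̄ = (0.10+0.39)/2 = 0.245, v̄ = (0.38+1.04)/2 = 0.71 → q = 1.09×0.245×0.71 = 0.1896 m³/s
Panel 2-3: Δb = 0.35 m, d̄ = (0.39+0.37)/2 = 0.38, v̄ = (1.04+0.92)/2 = 0.98 → q = 0.35×0.38×0.98 = 0.1303 m³/s
Panel 3-4: Δb = 0.53 m, d̄ = (0.37+0.30)/2 = 0.335, v̄ = (0.92+0.72)/2 = 0.82 → q = 0.53×0.335×0.82 = 0.1456 m³/s
Panel 4-5: Δb = 0.26 m, d̄ = (0.30+0.45)/2 = 0.375, v̄ = (0.72+1.06)/2 = 0.89 → q = 0.26×0.375×0.89 = 0.08678 m³/s
Panel 5-6: Δb = 0.86 m, d̄ = (0.45+0.35)/2 = 0.4, v̄ = (1.06+0.70)/2 = 0.88 → q = 0.86×0.4×0.88 = 0.3027 m³/s
Panel 6-7: Δb = 0.71 m, d̄ = (0.35+0.10)/2 = 0.225, v̄ = (0.70+0.54)/2 = 0.62 → q = 0.71×0.225×0.62 = 0.09905 m³/s
Q = Σ q = 0.9541 m³/s

0.954 m³/s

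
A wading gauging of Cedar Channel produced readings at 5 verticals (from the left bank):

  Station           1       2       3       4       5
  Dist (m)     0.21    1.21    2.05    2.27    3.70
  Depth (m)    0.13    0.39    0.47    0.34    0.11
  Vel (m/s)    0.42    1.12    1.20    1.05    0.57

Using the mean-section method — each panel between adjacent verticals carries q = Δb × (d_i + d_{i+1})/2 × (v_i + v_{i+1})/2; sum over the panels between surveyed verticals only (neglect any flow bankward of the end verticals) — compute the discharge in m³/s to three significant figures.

Panel 1-2: Δb = 1 m, d̄ = (0.13+0.39)/2 = 0.26, v̄ = (0.42+1.12)/2 = 0.77 → q = 1×0.26×0.77 = 0.2002 m³/s
Panel 2-3: Δb = 0.84 m, d̄ = (0.39+0.47)/2 = 0.43, v̄ = (1.12+1.20)/2 = 1.16 → q = 0.84×0.43×1.16 = 0.4190 m³/s
Panel 3-4: Δb = 0.22 m, d̄ = (0.47+0.34)/2 = 0.405, v̄ = (1.20+1.05)/2 = 1.125 → q = 0.22×0.405×1.125 = 0.1002 m³/s
Panel 4-5: Δb = 1.43 m, d̄ = (0.34+0.11)/2 = 0.225, v̄ = (1.05+0.57)/2 = 0.81 → q = 1.43×0.225×0.81 = 0.2606 m³/s
Q = Σ q = 0.9800 m³/s

0.980 m³/s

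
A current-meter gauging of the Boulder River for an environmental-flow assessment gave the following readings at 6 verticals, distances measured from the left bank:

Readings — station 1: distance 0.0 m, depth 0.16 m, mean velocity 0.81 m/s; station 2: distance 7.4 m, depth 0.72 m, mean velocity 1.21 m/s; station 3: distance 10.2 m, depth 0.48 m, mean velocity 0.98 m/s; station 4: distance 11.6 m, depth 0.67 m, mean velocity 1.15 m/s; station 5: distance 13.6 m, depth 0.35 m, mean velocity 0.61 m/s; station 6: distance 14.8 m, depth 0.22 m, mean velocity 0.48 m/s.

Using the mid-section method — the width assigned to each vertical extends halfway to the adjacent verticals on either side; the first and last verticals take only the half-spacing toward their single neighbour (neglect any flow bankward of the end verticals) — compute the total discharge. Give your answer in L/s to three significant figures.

7630 L/s

w_1 = (7.4 − 0.0)/2 = 3.7 m; q_1 = 0.81 × 0.16 × 3.7 = 0.4795 m³/s
w_2 = (10.2 − 0.0)/2 = 5.1 m; q_2 = 1.21 × 0.72 × 5.1 = 4.443 m³/s
w_3 = (11.6 − 7.4)/2 = 2.1 m; q_3 = 0.98 × 0.48 × 2.1 = 0.9878 m³/s
w_4 = (13.6 − 10.2)/2 = 1.7 m; q_4 = 1.15 × 0.67 × 1.7 = 1.310 m³/s
w_5 = (14.8 − 11.6)/2 = 1.6 m; q_5 = 0.61 × 0.35 × 1.6 = 0.3416 m³/s
w_6 = (14.8 − 13.6)/2 = 0.6 m; q_6 = 0.48 × 0.22 × 0.6 = 0.06336 m³/s
Q = Σ qᵢ = 7.625 m³/s
= 7.625 × 1000 = 7625 L/s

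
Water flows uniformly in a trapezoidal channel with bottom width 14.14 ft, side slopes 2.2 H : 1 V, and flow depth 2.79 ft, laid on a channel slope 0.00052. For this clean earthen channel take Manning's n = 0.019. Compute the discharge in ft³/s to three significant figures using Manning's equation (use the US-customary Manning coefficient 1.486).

A = (b + z·y)·y = (14.14 + 2.2×2.79)×2.79 = 56.58 ft²
P = b + 2y√(1+z²) = 14.14 + 2×2.79×√(1+2.2²) = 27.62 ft
R = A/P = 56.58/27.62 = 2.048 ft
Q = (1.486/n)·A·R^(2/3)·S^(1/2) = (1.486/0.019) × 56.58 × 2.048^(2/3) × 0.00052^(1/2) = 162.7 ft³/s

163 ft³/s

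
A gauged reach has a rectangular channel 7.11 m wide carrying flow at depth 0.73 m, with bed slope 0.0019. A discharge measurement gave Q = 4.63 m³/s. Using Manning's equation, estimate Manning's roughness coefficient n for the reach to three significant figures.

A = b·y = 7.11 × 0.73 = 5.190 m²
P = b + 2y = 7.11 + 2×0.73 = 8.570 m
R = A/P = 5.190/8.570 = 0.6056 m
n = (1/Q)·A·R^(2/3)·S^(1/2) = (1/4.63) × 5.190 × 0.7158 × 0.04359 = 0.03498

0.0350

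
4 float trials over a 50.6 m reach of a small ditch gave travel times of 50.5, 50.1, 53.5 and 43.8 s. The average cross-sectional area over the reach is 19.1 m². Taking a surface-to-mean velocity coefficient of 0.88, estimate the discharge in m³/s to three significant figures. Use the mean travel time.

t̄ = (50.5 + 50.1 + 53.5 + 43.8) / 4 = 49.475 s
v_surface = L / t̄ = 50.6 / 49.475 = 1.023 m/s
v_mean = 0.88 × 1.023 = 0.9000 m/s
Q = A × v_mean = 19.1 × 0.9000 = 17.19 m³/s

17.2 m³/s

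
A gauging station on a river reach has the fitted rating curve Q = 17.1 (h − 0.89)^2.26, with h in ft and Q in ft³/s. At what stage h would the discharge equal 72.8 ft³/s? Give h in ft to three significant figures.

2.79 ft

h − h₀ = (Q/C)^(1/b) = (72.8/17.1)^(1/2.26) = 1.898 ft
h = 0.89 + 1.898 = 2.788 ft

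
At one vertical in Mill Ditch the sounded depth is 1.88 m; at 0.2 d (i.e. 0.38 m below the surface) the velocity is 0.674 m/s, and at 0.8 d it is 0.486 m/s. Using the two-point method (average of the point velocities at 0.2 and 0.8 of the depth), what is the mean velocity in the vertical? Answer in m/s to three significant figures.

0.580 m/s

v̄ = (0.674 + 0.486) / 2 = 0.5800 m/s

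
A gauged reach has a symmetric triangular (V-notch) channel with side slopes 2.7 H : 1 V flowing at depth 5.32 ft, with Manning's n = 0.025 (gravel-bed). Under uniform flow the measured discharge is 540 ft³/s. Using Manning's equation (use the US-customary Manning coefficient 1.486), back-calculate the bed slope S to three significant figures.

0.00418

A = z·y² = 2.7×5.32² = 76.42 ft²
P = 2y√(1+z²) = 2×5.32×√(1+2.7²) = 30.64 ft
R = A/P = 76.42/30.64 = 2.494 ft
S = (Q·n / (1.486·A·R^(2/3)))² = (540×0.025 / (1.486×76.42×1.839))² = 0.004178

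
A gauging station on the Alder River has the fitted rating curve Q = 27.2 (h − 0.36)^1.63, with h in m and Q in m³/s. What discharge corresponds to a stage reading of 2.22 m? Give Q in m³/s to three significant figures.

74.8 m³/s

Q = 27.2 × (2.22 − 0.36)^1.63 = 27.2 × 1.86^1.63 = 74.80 m³/s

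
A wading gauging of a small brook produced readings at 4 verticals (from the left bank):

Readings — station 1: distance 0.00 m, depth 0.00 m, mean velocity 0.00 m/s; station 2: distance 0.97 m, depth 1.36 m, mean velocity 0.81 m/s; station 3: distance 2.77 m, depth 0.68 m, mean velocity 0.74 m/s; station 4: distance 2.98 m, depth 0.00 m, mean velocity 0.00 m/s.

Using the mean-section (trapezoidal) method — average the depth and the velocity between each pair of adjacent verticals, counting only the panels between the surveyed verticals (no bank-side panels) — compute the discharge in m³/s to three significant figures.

1.72 m³/s

Panel 1-2: Δb = 0.97 m, d̄ = (0.00+1.36)/2 = 0.68, v̄ = (0.00+0.81)/2 = 0.405 → q = 0.97×0.68×0.405 = 0.2671 m³/s
Panel 2-3: Δb = 1.8 m, d̄ = (1.36+0.68)/2 = 1.02, v̄ = (0.81+0.74)/2 = 0.775 → q = 1.8×1.02×0.775 = 1.423 m³/s
Panel 3-4: Δb = 0.21 m, d̄ = (0.68+0.00)/2 = 0.34, v̄ = (0.74+0.00)/2 = 0.37 → q = 0.21×0.34×0.37 = 0.02642 m³/s
Q = Σ q = 1.716 m³/s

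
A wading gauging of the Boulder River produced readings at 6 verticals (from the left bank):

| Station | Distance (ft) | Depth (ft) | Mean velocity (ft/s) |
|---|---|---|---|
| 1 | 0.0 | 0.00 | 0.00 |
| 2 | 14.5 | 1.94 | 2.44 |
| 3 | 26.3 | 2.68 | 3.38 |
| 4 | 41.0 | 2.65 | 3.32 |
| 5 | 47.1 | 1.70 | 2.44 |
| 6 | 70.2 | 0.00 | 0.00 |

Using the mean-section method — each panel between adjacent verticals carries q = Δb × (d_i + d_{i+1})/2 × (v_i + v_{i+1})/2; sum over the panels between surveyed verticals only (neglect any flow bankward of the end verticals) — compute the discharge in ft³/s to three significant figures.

290 ft³/s

Panel 1-2: Δb = 14.5 ft, d̄ = (0.00+1.94)/2 = 0.97, v̄ = (0.00+2.44)/2 = 1.22 → q = 14.5×0.97×1.22 = 17.16 ft³/s
Panel 2-3: Δb = 11.8 ft, d̄ = (1.94+2.68)/2 = 2.31, v̄ = (2.44+3.38)/2 = 2.91 → q = 11.8×2.31×2.91 = 79.32 ft³/s
Panel 3-4: Δb = 14.7 ft, d̄ = (2.68+2.65)/2 = 2.665, v̄ = (3.38+3.32)/2 = 3.35 → q = 14.7×2.665×3.35 = 131.2 ft³/s
Panel 4-5: Δb = 6.1 ft, d̄ = (2.65+1.70)/2 = 2.175, v̄ = (3.32+2.44)/2 = 2.88 → q = 6.1×2.175×2.88 = 38.21 ft³/s
Panel 5-6: Δb = 23.1 ft, d̄ = (1.70+0.00)/2 = 0.85, v̄ = (2.44+0.00)/2 = 1.22 → q = 23.1×0.85×1.22 = 23.95 ft³/s
Q = Σ q = 289.9 ft³/s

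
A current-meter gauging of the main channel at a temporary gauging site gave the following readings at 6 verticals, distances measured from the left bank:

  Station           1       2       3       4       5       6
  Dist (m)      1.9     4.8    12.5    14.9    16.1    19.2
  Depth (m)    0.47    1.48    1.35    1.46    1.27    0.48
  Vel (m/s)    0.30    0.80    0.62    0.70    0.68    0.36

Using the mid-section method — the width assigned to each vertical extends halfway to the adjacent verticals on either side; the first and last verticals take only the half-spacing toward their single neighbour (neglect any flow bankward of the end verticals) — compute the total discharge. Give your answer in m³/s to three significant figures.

14.7 m³/s

w_1 = (4.8 − 1.9)/2 = 1.45 m; q_1 = 0.30 × 0.47 × 1.45 = 0.2045 m³/s
w_2 = (12.5 − 1.9)/2 = 5.3 m; q_2 = 0.80 × 1.48 × 5.3 = 6.275 m³/s
w_3 = (14.9 − 4.8)/2 = 5.05 m; q_3 = 0.62 × 1.35 × 5.05 = 4.227 m³/s
w_4 = (16.1 − 12.5)/2 = 1.8 m; q_4 = 0.70 × 1.46 × 1.8 = 1.840 m³/s
w_5 = (19.2 − 14.9)/2 = 2.15 m; q_5 = 0.68 × 1.27 × 2.15 = 1.857 m³/s
w_6 = (19.2 − 16.1)/2 = 1.55 m; q_6 = 0.36 × 0.48 × 1.55 = 0.2678 m³/s
Q = Σ qᵢ = 14.67 m³/s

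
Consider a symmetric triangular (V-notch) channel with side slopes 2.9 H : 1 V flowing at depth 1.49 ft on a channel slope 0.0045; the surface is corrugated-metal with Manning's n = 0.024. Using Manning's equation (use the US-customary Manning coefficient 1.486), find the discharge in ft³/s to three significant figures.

21.2 ft³/s

A = z·y² = 2.9×1.49² = 6.438 ft²
P = 2y√(1+z²) = 2×1.49×√(1+2.9²) = 9.141 ft
R = A/P = 6.438/9.141 = 0.7043 ft
Q = (1.486/n)·A·R^(2/3)·S^(1/2) = (1.486/0.024) × 6.438 × 0.7043^(2/3) × 0.0045^(1/2) = 21.17 ft³/s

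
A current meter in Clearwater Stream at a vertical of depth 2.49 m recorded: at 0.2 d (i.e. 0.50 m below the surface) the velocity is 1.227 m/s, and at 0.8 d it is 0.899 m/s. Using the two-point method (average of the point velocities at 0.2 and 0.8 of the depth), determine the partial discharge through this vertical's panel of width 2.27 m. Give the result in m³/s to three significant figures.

v̄ = (1.227 + 0.899) / 2 = 1.063 m/s
q = v̄ × d × w = 1.063 × 2.49 × 2.27 = 6.008 m³/s

6.01 m³/s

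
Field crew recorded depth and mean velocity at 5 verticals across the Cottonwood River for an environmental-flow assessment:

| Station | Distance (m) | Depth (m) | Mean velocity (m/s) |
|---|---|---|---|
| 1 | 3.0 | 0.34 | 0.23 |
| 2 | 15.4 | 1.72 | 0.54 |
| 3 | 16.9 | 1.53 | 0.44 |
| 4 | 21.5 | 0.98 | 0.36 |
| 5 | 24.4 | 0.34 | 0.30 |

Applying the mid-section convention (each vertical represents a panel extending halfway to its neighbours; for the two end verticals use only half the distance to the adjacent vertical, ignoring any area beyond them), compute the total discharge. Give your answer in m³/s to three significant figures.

10.5 m³/s

w_1 = (15.4 − 3.0)/2 = 6.2 m; q_1 = 0.23 × 0.34 × 6.2 = 0.4848 m³/s
w_2 = (16.9 − 3.0)/2 = 6.95 m; q_2 = 0.54 × 1.72 × 6.95 = 6.455 m³/s
w_3 = (21.5 − 15.4)/2 = 3.05 m; q_3 = 0.44 × 1.53 × 3.05 = 2.053 m³/s
w_4 = (24.4 − 16.9)/2 = 3.75 m; q_4 = 0.36 × 0.98 × 3.75 = 1.323 m³/s
w_5 = (24.4 − 21.5)/2 = 1.45 m; q_5 = 0.30 × 0.34 × 1.45 = 0.1479 m³/s
Q = Σ qᵢ = 10.46 m³/s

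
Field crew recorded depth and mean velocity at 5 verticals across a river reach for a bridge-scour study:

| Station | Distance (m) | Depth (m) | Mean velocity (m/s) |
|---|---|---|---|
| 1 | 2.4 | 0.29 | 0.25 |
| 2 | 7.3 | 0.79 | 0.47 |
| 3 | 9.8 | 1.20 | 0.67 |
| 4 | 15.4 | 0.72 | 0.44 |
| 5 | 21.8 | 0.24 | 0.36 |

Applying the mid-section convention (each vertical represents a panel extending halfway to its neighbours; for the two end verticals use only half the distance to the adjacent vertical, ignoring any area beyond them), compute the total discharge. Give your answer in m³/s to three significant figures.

w_1 = (7.3 − 2.4)/2 = 2.45 m; q_1 = 0.25 × 0.29 × 2.45 = 0.1776 m³/s
w_2 = (9.8 − 2.4)/2 = 3.7 m; q_2 = 0.47 × 0.79 × 3.7 = 1.374 m³/s
w_3 = (15.4 − 7.3)/2 = 4.05 m; q_3 = 0.67 × 1.20 × 4.05 = 3.256 m³/s
w_4 = (21.8 − 9.8)/2 = 6 m; q_4 = 0.44 × 0.72 × 6 = 1.901 m³/s
w_5 = (21.8 − 15.4)/2 = 3.2 m; q_5 = 0.36 × 0.24 × 3.2 = 0.2765 m³/s
Q = Σ qᵢ = 6.985 m³/s

6.98 m³/s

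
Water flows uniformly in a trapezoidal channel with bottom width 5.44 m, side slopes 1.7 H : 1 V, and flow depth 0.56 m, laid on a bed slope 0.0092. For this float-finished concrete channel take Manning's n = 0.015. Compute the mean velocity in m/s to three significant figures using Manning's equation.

3.85 m/s

A = (b + z·y)·y = (5.44 + 1.7×0.56)×0.56 = 3.580 m²
P = b + 2y√(1+z²) = 5.44 + 2×0.56×√(1+1.7²) = 7.649 m
R = A/P = 3.580/7.649 = 0.4680 m
Q = (1/n)·A·R^(2/3)·S^(1/2) = (1/0.015) × 3.580 × 0.4680^(2/3) × 0.0092^(1/2) = 13.80 m³/s
V = Q/A = 13.80/3.580 = 3.854 m/s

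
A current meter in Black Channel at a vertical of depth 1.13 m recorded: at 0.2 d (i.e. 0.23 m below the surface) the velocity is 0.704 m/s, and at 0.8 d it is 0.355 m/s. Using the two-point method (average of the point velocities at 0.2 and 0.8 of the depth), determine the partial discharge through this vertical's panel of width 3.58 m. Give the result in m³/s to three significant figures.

v̄ = (0.704 + 0.355) / 2 = 0.5295 m/s
q = v̄ × d × w = 0.5295 × 1.13 × 3.58 = 2.142 m³/s

2.14 m³/s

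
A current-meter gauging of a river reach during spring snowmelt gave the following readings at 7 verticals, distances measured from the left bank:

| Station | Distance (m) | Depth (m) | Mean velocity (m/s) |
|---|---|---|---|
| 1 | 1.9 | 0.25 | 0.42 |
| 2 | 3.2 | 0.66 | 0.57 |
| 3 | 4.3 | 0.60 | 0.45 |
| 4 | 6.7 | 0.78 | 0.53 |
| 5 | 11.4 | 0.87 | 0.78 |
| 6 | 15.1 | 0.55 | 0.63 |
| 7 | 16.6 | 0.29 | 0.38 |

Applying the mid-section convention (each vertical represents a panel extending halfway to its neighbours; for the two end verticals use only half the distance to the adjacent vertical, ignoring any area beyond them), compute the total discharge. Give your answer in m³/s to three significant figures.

6.29 m³/s

w_1 = (3.2 − 1.9)/2 = 0.65 m; q_1 = 0.42 × 0.25 × 0.65 = 0.06825 m³/s
w_2 = (4.3 − 1.9)/2 = 1.2 m; q_2 = 0.57 × 0.66 × 1.2 = 0.4514 m³/s
w_3 = (6.7 − 3.2)/2 = 1.75 m; q_3 = 0.45 × 0.60 × 1.75 = 0.4725 m³/s
w_4 = (11.4 − 4.3)/2 = 3.55 m; q_4 = 0.53 × 0.78 × 3.55 = 1.468 m³/s
w_5 = (15.1 − 6.7)/2 = 4.2 m; q_5 = 0.78 × 0.87 × 4.2 = 2.850 m³/s
w_6 = (16.6 − 11.4)/2 = 2.6 m; q_6 = 0.63 × 0.55 × 2.6 = 0.9009 m³/s
w_7 = (16.6 − 15.1)/2 = 0.75 m; q_7 = 0.38 × 0.29 × 0.75 = 0.08265 m³/s
Q = Σ qᵢ = 6.293 m³/s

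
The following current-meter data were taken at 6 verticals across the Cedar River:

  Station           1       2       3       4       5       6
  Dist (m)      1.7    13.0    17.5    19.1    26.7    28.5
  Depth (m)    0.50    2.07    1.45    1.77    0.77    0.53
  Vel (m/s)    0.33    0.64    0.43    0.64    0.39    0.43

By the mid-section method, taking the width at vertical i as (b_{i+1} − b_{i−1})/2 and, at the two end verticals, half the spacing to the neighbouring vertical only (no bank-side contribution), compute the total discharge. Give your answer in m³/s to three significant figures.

20.1 m³/s

w_1 = (13.0 − 1.7)/2 = 5.65 m; q_1 = 0.33 × 0.50 × 5.65 = 0.9323 m³/s
w_2 = (17.5 − 1.7)/2 = 7.9 m; q_2 = 0.64 × 2.07 × 7.9 = 10.47 m³/s
w_3 = (19.1 − 13.0)/2 = 3.05 m; q_3 = 0.43 × 1.45 × 3.05 = 1.902 m³/s
w_4 = (26.7 − 17.5)/2 = 4.6 m; q_4 = 0.64 × 1.77 × 4.6 = 5.211 m³/s
w_5 = (28.5 − 19.1)/2 = 4.7 m; q_5 = 0.39 × 0.77 × 4.7 = 1.411 m³/s
w_6 = (28.5 − 26.7)/2 = 0.9 m; q_6 = 0.43 × 0.53 × 0.9 = 0.2051 m³/s
Q = Σ qᵢ = 20.13 m³/s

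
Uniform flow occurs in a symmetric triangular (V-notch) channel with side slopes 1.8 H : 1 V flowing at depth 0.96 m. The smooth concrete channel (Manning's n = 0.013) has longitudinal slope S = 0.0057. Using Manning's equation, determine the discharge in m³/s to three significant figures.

A = z·y² = 1.8×0.96² = 1.659 m²
P = 2y√(1+z²) = 2×0.96×√(1+1.8²) = 3.954 m
R = A/P = 1.659/3.954 = 0.4196 m
Q = (1/n)·A·R^(2/3)·S^(1/2) = (1/0.013) × 1.659 × 0.4196^(2/3) × 0.0057^(1/2) = 5.400 m³/s

5.40 m³/s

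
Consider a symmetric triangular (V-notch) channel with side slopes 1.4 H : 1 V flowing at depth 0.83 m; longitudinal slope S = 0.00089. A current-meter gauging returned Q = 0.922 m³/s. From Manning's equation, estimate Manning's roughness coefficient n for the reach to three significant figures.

A = z·y² = 1.4×0.83² = 0.9645 m²
P = 2y√(1+z²) = 2×0.83×√(1+1.4²) = 2.856 m
R = A/P = 0.9645/2.856 = 0.3377 m
n = (1/Q)·A·R^(2/3)·S^(1/2) = (1/0.922) × 0.9645 × 0.4849 × 0.02983 = 0.01513

0.0151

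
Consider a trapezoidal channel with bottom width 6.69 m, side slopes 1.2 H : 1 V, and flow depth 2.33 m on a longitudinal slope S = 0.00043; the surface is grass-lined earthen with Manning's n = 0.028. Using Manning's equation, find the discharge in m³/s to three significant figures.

22.2 m³/s

A = (b + z·y)·y = (6.69 + 1.2×2.33)×2.33 = 22.10 m²
P = b + 2y√(1+z²) = 6.69 + 2×2.33×√(1+1.2²) = 13.97 m
R = A/P = 22.10/13.97 = 1.582 m
Q = (1/n)·A·R^(2/3)·S^(1/2) = (1/0.028) × 22.10 × 1.582^(2/3) × 0.00043^(1/2) = 22.23 m³/s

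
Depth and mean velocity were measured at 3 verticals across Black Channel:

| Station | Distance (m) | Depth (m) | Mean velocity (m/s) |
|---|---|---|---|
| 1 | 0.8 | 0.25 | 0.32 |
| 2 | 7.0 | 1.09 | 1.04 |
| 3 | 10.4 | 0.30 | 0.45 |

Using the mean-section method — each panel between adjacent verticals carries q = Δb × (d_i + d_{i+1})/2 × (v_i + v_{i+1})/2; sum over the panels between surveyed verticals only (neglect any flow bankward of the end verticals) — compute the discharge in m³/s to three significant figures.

Panel 1-2: Δb = 6.2 m, d̄ = (0.25+1.09)/2 = 0.67, v̄ = (0.32+1.04)/2 = 0.68 → q = 6.2×0.67×0.68 = 2.825 m³/s
Panel 2-3: Δb = 3.4 m, d̄ = (1.09+0.30)/2 = 0.695, v̄ = (1.04+0.45)/2 = 0.745 → q = 3.4×0.695×0.745 = 1.760 m³/s
Q = Σ q = 4.585 m³/s

4.59 m³/s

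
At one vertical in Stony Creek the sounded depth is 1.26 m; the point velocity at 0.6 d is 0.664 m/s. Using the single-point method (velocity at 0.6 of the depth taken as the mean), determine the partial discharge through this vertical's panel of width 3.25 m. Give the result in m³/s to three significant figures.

v̄ = v₀.₆ = 0.664 m/s
q = v̄ × d × w = 0.6640 × 1.26 × 3.25 = 2.719 m³/s

2.72 m³/s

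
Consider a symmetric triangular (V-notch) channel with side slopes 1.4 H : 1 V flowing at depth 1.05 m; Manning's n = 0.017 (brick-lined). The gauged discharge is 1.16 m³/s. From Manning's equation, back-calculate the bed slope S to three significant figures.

A = z·y² = 1.4×1.05² = 1.544 m²
P = 2y√(1+z²) = 2×1.05×√(1+1.4²) = 3.613 m
R = A/P = 1.544/3.613 = 0.4272 m
S = (Q·n / (1·A·R^(2/3)))² = (1.16×0.017 / (1×1.544×0.5672))² = 0.0005073

0.000507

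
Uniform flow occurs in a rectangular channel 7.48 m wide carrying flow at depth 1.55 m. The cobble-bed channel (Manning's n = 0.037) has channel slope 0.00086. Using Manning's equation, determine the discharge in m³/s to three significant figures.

A = b·y = 7.48 × 1.55 = 11.59 m²
P = b + 2y = 7.48 + 2×1.55 = 10.58 m
R = A/P = 11.59/10.58 = 1.096 m
Q = (1/n)·A·R^(2/3)·S^(1/2) = (1/0.037) × 11.59 × 1.096^(2/3) × 0.00086^(1/2) = 9.767 m³/s

9.77 m³/s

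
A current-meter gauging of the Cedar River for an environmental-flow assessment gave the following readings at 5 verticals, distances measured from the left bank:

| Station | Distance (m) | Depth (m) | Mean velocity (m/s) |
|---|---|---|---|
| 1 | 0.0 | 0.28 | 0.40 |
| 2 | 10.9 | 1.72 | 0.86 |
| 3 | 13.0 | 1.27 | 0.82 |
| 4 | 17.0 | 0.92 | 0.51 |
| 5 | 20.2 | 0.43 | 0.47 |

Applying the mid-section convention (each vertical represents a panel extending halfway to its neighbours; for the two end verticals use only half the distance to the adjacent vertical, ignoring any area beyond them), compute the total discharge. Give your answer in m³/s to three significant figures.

w_1 = (10.9 − 0.0)/2 = 5.45 m; q_1 = 0.40 × 0.28 × 5.45 = 0.6104 m³/s
w_2 = (13.0 − 0.0)/2 = 6.5 m; q_2 = 0.86 × 1.72 × 6.5 = 9.615 m³/s
w_3 = (17.0 − 10.9)/2 = 3.05 m; q_3 = 0.82 × 1.27 × 3.05 = 3.176 m³/s
w_4 = (20.2 − 13.0)/2 = 3.6 m; q_4 = 0.51 × 0.92 × 3.6 = 1.689 m³/s
w_5 = (20.2 − 17.0)/2 = 1.6 m; q_5 = 0.47 × 0.43 × 1.6 = 0.3234 m³/s
Q = Σ qᵢ = 15.41 m³/s

15.4 m³/s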